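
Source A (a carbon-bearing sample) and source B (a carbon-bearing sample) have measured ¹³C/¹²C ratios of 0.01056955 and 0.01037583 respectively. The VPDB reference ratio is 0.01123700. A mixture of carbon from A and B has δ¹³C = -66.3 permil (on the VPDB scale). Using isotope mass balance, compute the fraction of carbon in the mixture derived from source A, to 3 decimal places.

0.600

δ_A = (0.01056955/0.01123700 − 1)×1000 = (0.940602 − 1)×1000 = -59.398 permil
δ_B = (0.01037583/0.01123700 − 1)×1000 = (0.923363 − 1)×1000 = -76.637 permil
f_A = (δ_mix − δ_B)/(δ_A − δ_B) = (-66.3 − (-76.637))/(-59.398 − (-76.637))
f_A = 10.337 / 17.239 = 0.5996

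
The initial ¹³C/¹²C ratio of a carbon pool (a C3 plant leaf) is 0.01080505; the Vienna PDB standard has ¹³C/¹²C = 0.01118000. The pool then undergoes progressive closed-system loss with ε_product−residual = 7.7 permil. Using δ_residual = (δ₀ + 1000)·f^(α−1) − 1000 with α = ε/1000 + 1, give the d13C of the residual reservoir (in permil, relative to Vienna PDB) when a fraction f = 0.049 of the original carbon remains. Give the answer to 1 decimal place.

δ₀ = (0.01080505/0.01118000 − 1)×1000 = (0.966462 − 1)×1000 = -33.538 permil
α − 1 = ε/1000 = 0.0077
f^(α−1) = 0.049^(0.0077) = 0.977045
δ_res = (-33.538 + 1000) × 0.977045 − 1000 = 944.277 − 1000 = -55.72 permil

-55.7 permil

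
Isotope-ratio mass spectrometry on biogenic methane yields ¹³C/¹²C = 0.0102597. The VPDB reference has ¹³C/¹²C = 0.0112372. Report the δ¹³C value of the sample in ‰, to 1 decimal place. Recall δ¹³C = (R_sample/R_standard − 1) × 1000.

-87.0‰

δ¹³C = (R_sample / R_standard − 1) × 1000
R_sample / R_standard = 0.0102597 / 0.0112372 = 0.913012
δ¹³C = (0.913012 − 1) × 1000 = -86.99‰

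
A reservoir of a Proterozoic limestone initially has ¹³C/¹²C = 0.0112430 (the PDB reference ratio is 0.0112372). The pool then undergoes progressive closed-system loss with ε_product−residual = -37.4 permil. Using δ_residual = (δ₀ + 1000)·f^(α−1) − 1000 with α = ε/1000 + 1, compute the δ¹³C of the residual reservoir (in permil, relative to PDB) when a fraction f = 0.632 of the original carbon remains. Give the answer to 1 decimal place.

17.8 permil

δ₀ = (0.0112430/0.0112372 − 1)×1000 = (1.000516 − 1)×1000 = 0.516 permil
α − 1 = ε/1000 = -0.0374
f^(α−1) = 0.632^(-0.0374) = 1.017310
δ_res = (0.516 + 1000) × 1.017310 − 1000 = 1017.835 − 1000 = 17.83 permil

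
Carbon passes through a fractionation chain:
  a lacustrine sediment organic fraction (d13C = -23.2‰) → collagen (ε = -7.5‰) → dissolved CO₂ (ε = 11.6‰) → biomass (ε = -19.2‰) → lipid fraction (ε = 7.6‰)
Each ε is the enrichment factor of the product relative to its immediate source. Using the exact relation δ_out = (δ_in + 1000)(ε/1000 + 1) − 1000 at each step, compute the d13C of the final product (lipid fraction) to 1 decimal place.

-30.8‰

step 1: δ = (-23.20 + 1000)·(-7.5/1000 + 1) − 1000 = -30.53‰
step 2: δ = (-30.53 + 1000)·(11.6/1000 + 1) − 1000 = -19.28‰
step 3: δ = (-19.28 + 1000)·(-19.2/1000 + 1) − 1000 = -38.11‰
step 4: δ = (-38.11 + 1000)·(7.6/1000 + 1) − 1000 = -30.80‰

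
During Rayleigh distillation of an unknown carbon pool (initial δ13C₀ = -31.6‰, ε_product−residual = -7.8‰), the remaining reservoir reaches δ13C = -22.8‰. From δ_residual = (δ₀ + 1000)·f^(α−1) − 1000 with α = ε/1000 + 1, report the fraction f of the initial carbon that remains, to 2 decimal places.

0.31

α − 1 = ε/1000 = -0.0078
(δ_res + 1000)/(δ₀ + 1000) = (-22.8 + 1000)/(-31.6 + 1000) = 977.2/968.4 = 1.009087
f = 1.009087^(1/-0.0078) = exp(ln(1.009087)/-0.0078) = exp(0.00905/-0.0078)
f = exp(-1.1598) = 0.3136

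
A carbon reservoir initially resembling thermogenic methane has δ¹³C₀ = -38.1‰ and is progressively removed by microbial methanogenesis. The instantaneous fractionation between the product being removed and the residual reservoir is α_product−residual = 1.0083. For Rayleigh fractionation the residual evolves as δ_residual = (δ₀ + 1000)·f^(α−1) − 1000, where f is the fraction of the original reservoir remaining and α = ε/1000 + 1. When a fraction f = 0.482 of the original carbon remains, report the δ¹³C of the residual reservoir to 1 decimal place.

-43.9‰

Rayleigh residual: δ_res = (δ₀ + 1000)·f^(α−1) − 1000
α − 1 = 0.00830
f^(α−1) = 0.482^(0.00830) = 0.993961
δ_res = (-38.1 + 1000) × 0.993961 − 1000 = 956.091 − 1000 = -43.91‰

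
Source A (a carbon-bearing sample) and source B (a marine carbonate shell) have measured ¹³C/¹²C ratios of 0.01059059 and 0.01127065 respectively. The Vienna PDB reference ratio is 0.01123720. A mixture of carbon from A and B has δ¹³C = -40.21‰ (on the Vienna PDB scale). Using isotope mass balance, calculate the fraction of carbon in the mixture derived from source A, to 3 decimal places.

0.714

δ_A = (0.01059059/0.01123720 − 1)×1000 = (0.942458 − 1)×1000 = -57.542‰
δ_B = (0.01127065/0.01123720 − 1)×1000 = (1.002977 − 1)×1000 = 2.977‰
f_A = (δ_mix − δ_B)/(δ_A − δ_B) = (-40.21 − (2.977))/(-57.542 − (2.977))
f_A = -43.187 / -60.519 = 0.7136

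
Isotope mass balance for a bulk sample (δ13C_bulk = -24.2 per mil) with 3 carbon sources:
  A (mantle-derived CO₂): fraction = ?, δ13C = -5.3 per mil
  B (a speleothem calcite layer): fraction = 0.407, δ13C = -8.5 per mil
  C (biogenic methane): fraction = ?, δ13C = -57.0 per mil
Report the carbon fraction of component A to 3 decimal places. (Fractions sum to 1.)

0.253

Let f_A and f_C be the unknown fractions; fractions sum to 1 so f_A + f_C = 0.593.
Mass balance: Σ fᵢ·δᵢ = δ_bulk ⇒ f_A·(-5.3) + f_C·(-57.0) = -24.2 − (-3.459) = -20.741
Substitute f_C = 0.593 − f_A:
f_A·(-5.3 − -57.0) = -20.741 − 0.593×(-57.0) = 13.061
f_A = 13.061 / 51.7 = 0.2526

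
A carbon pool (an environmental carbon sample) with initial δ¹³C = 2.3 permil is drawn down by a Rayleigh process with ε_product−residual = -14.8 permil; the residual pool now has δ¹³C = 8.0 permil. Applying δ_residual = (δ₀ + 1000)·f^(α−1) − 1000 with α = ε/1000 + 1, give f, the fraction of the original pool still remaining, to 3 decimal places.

α − 1 = ε/1000 = -0.0148
(δ_res + 1000)/(δ₀ + 1000) = (8.0 + 1000)/(2.3 + 1000) = 1008.0/1002.3 = 1.005687
f = 1.005687^(1/-0.0148) = exp(ln(1.005687)/-0.0148) = exp(0.00567/-0.0148)
f = exp(-0.3832) = 0.6817

0.682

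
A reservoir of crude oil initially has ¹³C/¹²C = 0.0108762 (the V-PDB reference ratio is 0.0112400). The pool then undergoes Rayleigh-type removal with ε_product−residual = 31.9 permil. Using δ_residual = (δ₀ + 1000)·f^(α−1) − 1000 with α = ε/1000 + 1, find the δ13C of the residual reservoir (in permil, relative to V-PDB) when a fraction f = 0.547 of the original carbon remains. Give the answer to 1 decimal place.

δ₀ = (0.0108762/0.0112400 − 1)×1000 = (0.967633 − 1)×1000 = -32.367 permil
α − 1 = ε/1000 = 0.0319
f^(α−1) = 0.547^(0.0319) = 0.980939
δ_res = (-32.367 + 1000) × 0.980939 − 1000 = 949.189 − 1000 = -50.81 permil

-50.8 permil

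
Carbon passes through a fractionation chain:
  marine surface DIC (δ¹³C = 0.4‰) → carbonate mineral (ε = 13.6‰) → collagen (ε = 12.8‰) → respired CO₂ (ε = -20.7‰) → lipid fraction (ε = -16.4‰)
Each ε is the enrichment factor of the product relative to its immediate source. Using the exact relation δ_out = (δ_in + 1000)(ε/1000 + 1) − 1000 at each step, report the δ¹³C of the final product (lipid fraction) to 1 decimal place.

step 1: δ = (0.40 + 1000)·(13.6/1000 + 1) − 1000 = 14.01‰
step 2: δ = (14.01 + 1000)·(12.8/1000 + 1) − 1000 = 26.98‰
step 3: δ = (26.98 + 1000)·(-20.7/1000 + 1) − 1000 = 5.73‰
step 4: δ = (5.73 + 1000)·(-16.4/1000 + 1) − 1000 = -10.77‰

-10.8‰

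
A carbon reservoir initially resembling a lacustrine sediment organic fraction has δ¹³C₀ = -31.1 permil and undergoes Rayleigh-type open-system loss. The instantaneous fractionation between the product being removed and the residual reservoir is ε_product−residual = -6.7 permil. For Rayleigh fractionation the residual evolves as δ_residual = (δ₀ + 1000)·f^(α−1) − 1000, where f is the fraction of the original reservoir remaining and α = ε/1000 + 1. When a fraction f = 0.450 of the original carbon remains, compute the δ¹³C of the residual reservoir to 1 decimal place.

Rayleigh residual: δ_res = (δ₀ + 1000)·f^(α−1) − 1000
α = ε/1000 + 1 = 0.99330, so α − 1 = -0.00670
f^(α−1) = 0.450^(-0.00670) = 1.005364
δ_res = (-31.1 + 1000) × 1.005364 − 1000 = 974.098 − 1000 = -25.90 permil

-25.9 permil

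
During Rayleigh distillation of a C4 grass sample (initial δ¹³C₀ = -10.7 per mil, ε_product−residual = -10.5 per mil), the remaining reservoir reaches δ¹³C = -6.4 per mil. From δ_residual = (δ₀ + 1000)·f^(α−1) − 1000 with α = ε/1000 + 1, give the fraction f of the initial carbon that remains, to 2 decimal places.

α − 1 = ε/1000 = -0.0105
(δ_res + 1000)/(δ₀ + 1000) = (-6.4 + 1000)/(-10.7 + 1000) = 993.6/989.3 = 1.004347
f = 1.004347^(1/-0.0105) = exp(ln(1.004347)/-0.0105) = exp(0.00434/-0.0105)
f = exp(-0.4131) = 0.6616

0.66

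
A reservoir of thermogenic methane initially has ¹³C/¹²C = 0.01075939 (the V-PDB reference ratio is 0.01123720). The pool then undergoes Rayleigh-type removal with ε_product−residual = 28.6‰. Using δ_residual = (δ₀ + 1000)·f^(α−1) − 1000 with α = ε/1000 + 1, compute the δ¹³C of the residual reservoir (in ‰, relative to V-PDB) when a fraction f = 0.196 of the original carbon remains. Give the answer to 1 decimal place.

δ₀ = (0.01075939/0.01123720 − 1)×1000 = (0.957480 − 1)×1000 = -42.520‰
α − 1 = ε/1000 = 0.0286
f^(α−1) = 0.196^(0.0286) = 0.954462
δ_res = (-42.520 + 1000) × 0.954462 − 1000 = 913.878 − 1000 = -86.12‰

-86.1‰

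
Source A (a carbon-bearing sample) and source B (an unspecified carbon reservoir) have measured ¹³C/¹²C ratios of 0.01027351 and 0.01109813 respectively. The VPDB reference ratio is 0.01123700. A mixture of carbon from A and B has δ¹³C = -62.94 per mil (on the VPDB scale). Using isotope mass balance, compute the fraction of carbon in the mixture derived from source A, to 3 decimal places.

0.689

δ_A = (0.01027351/0.01123700 − 1)×1000 = (0.914257 − 1)×1000 = -85.743 per mil
δ_B = (0.01109813/0.01123700 − 1)×1000 = (0.987642 − 1)×1000 = -12.358 per mil
f_A = (δ_mix − δ_B)/(δ_A − δ_B) = (-62.94 − (-12.358))/(-85.743 − (-12.358))
f_A = -50.582 / -73.384 = 0.6893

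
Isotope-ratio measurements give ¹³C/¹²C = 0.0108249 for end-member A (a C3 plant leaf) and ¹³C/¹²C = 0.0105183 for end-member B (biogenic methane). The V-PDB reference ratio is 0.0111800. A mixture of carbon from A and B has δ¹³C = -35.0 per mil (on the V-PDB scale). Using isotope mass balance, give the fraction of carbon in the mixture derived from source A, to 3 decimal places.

0.882

δ_A = (0.0108249/0.0111800 − 1)×1000 = (0.968238 − 1)×1000 = -31.762 per mil
δ_B = (0.0105183/0.0111800 − 1)×1000 = (0.940814 − 1)×1000 = -59.186 per mil
f_A = (δ_mix − δ_B)/(δ_A − δ_B) = (-35.0 − (-59.186))/(-31.762 − (-59.186))
f_A = 24.186 / 27.424 = 0.8819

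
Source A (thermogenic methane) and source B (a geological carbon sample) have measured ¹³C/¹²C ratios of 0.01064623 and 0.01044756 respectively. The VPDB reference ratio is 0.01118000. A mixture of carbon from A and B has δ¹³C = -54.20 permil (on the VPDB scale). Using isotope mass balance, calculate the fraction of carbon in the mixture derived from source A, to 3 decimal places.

0.637

δ_A = (0.01064623/0.01118000 − 1)×1000 = (0.952257 − 1)×1000 = -47.743 permil
δ_B = (0.01044756/0.01118000 − 1)×1000 = (0.934487 − 1)×1000 = -65.513 permil
f_A = (δ_mix − δ_B)/(δ_A − δ_B) = (-54.20 − (-65.513))/(-47.743 − (-65.513))
f_A = 11.313 / 17.770 = 0.6367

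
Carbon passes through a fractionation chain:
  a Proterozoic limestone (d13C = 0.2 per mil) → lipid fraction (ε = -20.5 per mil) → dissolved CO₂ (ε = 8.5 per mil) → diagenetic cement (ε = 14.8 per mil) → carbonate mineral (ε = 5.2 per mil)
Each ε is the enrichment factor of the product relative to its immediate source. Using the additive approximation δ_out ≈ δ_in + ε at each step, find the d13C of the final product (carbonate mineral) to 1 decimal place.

step 1: δ ≈ 0.2 + (-20.5) = -20.3 per mil
step 2: δ ≈ -20.3 + (8.5) = -11.8 per mil
step 3: δ ≈ -11.8 + (14.8) = 3.0 per mil
step 4: δ ≈ 3.0 + (5.2) = 8.2 per mil

8.2 per mil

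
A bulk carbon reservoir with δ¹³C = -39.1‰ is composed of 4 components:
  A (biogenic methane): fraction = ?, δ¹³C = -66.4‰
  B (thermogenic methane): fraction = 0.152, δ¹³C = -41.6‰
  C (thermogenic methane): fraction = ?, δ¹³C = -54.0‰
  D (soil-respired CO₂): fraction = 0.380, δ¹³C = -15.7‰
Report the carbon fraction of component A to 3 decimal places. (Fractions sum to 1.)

Let f_A and f_C be the unknown fractions; fractions sum to 1 so f_A + f_C = 0.468.
Mass balance: Σ fᵢ·δᵢ = δ_bulk ⇒ f_A·(-66.4) + f_C·(-54.0) = -39.1 − (-12.289) = -26.811
Substitute f_C = 0.468 − f_A:
f_A·(-66.4 − -54.0) = -26.811 − 0.468×(-54.0) = -1.539
f_A = -1.539 / -12.4 = 0.1241

0.124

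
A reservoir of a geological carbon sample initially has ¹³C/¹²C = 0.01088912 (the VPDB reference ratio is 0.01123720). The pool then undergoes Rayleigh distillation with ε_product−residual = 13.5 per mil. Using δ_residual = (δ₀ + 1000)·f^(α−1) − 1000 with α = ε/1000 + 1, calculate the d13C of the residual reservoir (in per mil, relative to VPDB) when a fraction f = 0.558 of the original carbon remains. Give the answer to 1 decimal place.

-38.6 per mil

δ₀ = (0.01088912/0.01123720 − 1)×1000 = (0.969024 − 1)×1000 = -30.976 per mil
α − 1 = ε/1000 = 0.0135
f^(α−1) = 0.558^(0.0135) = 0.992155
δ_res = (-30.976 + 1000) × 0.992155 − 1000 = 961.422 − 1000 = -38.58 per mil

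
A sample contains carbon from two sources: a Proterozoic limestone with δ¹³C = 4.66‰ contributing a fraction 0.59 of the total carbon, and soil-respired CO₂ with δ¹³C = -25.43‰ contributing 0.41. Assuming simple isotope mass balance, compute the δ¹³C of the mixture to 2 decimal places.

-7.68‰

δ_mix = f_A·δ_A + f_B·δ_B
δ_mix = 0.59 × (4.66) + 0.41 × (-25.43)
δ_mix = 2.749 + -10.426 = -7.677‰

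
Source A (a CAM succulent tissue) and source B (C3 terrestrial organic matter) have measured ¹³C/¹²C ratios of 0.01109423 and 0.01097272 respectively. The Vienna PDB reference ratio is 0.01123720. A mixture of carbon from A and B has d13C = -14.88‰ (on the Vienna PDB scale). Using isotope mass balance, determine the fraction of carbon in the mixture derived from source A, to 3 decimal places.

δ_A = (0.01109423/0.01123720 − 1)×1000 = (0.987277 − 1)×1000 = -12.723‰
δ_B = (0.01097272/0.01123720 − 1)×1000 = (0.976464 − 1)×1000 = -23.536‰
f_A = (δ_mix − δ_B)/(δ_A − δ_B) = (-14.88 − (-23.536))/(-12.723 − (-23.536))
f_A = 8.656 / 10.813 = 0.8005

0.801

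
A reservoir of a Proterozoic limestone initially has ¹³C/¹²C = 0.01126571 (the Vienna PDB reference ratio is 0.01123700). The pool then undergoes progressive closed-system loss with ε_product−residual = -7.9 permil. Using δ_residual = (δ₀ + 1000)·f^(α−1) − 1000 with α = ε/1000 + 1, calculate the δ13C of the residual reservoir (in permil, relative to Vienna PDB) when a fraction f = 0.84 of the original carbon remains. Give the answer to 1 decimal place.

3.9 permil

δ₀ = (0.01126571/0.01123700 − 1)×1000 = (1.002555 − 1)×1000 = 2.555 permil
α − 1 = ε/1000 = -0.0079
f^(α−1) = 0.84^(-0.0079) = 1.001378
δ_res = (2.555 + 1000) × 1.001378 − 1000 = 1003.937 − 1000 = 3.94 permil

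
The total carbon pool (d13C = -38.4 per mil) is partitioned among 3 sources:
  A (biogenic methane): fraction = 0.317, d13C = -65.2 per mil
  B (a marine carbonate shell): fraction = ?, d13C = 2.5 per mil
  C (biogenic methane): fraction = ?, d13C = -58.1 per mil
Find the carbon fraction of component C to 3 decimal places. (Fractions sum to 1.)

0.321

Let f_C and f_B be the unknown fractions; fractions sum to 1 so f_C + f_B = 0.683.
Mass balance: Σ fᵢ·δᵢ = δ_bulk ⇒ f_C·(-58.1) + f_B·(2.5) = -38.4 − (-20.668) = -17.732
Substitute f_B = 0.683 − f_C:
f_C·(-58.1 − 2.5) = -17.732 − 0.683×(2.5) = -19.439
f_C = -19.439 / -60.6 = 0.3208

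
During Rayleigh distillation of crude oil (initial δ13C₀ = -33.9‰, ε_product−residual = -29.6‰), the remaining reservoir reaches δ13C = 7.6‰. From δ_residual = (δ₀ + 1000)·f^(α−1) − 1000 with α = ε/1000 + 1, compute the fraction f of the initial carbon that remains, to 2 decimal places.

0.24

α − 1 = ε/1000 = -0.0296
(δ_res + 1000)/(δ₀ + 1000) = (7.6 + 1000)/(-33.9 + 1000) = 1007.6/966.1 = 1.042956
f = 1.042956^(1/-0.0296) = exp(ln(1.042956)/-0.0296) = exp(0.04206/-0.0296)
f = exp(-1.4209) = 0.2415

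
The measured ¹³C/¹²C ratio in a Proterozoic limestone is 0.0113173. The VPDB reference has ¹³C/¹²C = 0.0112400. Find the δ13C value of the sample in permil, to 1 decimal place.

6.9 permil

δ13C = (R_sample / R_standard − 1) × 1000
R_sample / R_standard = 0.0113173 / 0.0112400 = 1.006877
δ13C = (1.006877 − 1) × 1000 = 6.88 permil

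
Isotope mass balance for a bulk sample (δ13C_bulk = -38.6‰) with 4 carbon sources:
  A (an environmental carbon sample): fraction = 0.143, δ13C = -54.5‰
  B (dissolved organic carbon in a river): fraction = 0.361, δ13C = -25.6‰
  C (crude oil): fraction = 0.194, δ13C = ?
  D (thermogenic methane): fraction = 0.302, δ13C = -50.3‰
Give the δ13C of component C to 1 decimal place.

-32.9‰

Isotope mass balance: δ_bulk = Σ fᵢ·δᵢ.
-38.6 = 0.143×(-54.5) + 0.361×(-25.6) + 0.194×δ_C + 0.302×(-50.3)
0.194·δ_C = -38.6 − (-32.226) = -6.374
δ_C = -6.374 / 0.194 = -32.86‰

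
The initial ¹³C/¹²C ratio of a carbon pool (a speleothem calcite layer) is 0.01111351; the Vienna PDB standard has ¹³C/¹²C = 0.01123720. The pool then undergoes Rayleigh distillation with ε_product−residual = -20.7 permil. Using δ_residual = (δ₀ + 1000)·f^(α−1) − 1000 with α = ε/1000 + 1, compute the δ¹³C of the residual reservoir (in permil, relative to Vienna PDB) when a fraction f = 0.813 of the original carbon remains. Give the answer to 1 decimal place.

-6.8 permil

δ₀ = (0.01111351/0.01123720 − 1)×1000 = (0.988993 − 1)×1000 = -11.007 permil
α − 1 = ε/1000 = -0.0207
f^(α−1) = 0.813^(-0.0207) = 1.004295
δ_res = (-11.007 + 1000) × 1.004295 − 1000 = 993.240 − 1000 = -6.76 permil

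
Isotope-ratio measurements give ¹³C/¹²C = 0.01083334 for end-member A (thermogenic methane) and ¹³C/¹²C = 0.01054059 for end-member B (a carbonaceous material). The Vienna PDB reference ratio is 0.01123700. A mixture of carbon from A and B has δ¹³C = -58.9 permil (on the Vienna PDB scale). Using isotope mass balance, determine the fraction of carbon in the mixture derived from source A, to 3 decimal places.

δ_A = (0.01083334/0.01123700 − 1)×1000 = (0.964078 − 1)×1000 = -35.922 permil
δ_B = (0.01054059/0.01123700 − 1)×1000 = (0.938025 − 1)×1000 = -61.975 permil
f_A = (δ_mix − δ_B)/(δ_A − δ_B) = (-58.9 − (-61.975))/(-35.922 − (-61.975))
f_A = 3.075 / 26.052 = 0.1180

0.118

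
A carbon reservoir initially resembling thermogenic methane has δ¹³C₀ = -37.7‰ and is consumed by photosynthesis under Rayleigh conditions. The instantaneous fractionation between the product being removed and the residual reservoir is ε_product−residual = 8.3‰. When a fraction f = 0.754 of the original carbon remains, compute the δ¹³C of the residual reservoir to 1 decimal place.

Rayleigh residual: δ_res = (δ₀ + 1000)·f^(α−1) − 1000
α = ε/1000 + 1 = 1.00830, so α − 1 = 0.00830
f^(α−1) = 0.754^(0.00830) = 0.997659
δ_res = (-37.7 + 1000) × 0.997659 − 1000 = 960.047 − 1000 = -39.95‰

-40.0‰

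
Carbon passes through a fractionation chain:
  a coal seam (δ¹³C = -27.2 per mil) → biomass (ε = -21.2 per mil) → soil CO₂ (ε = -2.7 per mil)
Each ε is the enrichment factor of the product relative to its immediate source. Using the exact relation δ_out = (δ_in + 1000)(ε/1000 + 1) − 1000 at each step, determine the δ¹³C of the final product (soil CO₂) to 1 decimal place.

step 1: δ = (-27.20 + 1000)·(-21.2/1000 + 1) − 1000 = -47.82 per mil
step 2: δ = (-47.82 + 1000)·(-2.7/1000 + 1) − 1000 = -50.39 per mil

-50.4 per mil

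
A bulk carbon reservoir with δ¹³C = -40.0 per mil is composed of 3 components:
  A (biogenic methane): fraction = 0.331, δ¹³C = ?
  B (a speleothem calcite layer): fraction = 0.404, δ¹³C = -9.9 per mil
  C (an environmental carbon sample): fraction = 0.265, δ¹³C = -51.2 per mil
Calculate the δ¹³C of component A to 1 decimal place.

Isotope mass balance: δ_bulk = Σ fᵢ·δᵢ.
-40.0 = 0.331×δ_A + 0.404×(-9.9) + 0.265×(-51.2)
0.331·δ_A = -40.0 − (-17.568) = -22.432
δ_A = -22.432 / 0.331 = -67.77 per mil

-67.8 per mil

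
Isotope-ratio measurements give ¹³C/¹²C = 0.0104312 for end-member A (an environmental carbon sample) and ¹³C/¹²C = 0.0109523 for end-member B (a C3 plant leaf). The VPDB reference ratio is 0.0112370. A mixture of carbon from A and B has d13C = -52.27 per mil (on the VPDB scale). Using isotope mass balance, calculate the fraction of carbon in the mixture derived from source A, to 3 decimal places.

0.581

δ_A = (0.0104312/0.0112370 − 1)×1000 = (0.928290 − 1)×1000 = -71.710 per mil
δ_B = (0.0109523/0.0112370 − 1)×1000 = (0.974664 − 1)×1000 = -25.336 per mil
f_A = (δ_mix − δ_B)/(δ_A − δ_B) = (-52.27 − (-25.336))/(-71.710 − (-25.336))
f_A = -26.934 / -46.374 = 0.5808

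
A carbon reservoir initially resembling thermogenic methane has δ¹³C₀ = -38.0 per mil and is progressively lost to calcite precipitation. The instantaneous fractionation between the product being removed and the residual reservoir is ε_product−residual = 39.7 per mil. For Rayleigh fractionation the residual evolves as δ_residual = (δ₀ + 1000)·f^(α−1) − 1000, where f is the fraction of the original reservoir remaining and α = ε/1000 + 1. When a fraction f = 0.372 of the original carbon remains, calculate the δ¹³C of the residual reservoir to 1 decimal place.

-75.0 per mil

Rayleigh residual: δ_res = (δ₀ + 1000)·f^(α−1) − 1000
α = ε/1000 + 1 = 1.03970, so α − 1 = 0.03970
f^(α−1) = 0.372^(0.03970) = 0.961503
δ_res = (-38.0 + 1000) × 0.961503 − 1000 = 924.966 − 1000 = -75.03 per mil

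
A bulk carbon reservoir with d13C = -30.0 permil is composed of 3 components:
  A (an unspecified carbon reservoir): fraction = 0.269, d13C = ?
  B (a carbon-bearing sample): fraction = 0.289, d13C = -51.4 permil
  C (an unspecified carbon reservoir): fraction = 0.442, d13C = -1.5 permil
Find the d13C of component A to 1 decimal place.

-53.8 permil

Isotope mass balance: δ_bulk = Σ fᵢ·δᵢ.
-30.0 = 0.269×δ_A + 0.289×(-51.4) + 0.442×(-1.5)
0.269·δ_A = -30.0 − (-15.518) = -14.482
δ_A = -14.482 / 0.269 = -53.84 permil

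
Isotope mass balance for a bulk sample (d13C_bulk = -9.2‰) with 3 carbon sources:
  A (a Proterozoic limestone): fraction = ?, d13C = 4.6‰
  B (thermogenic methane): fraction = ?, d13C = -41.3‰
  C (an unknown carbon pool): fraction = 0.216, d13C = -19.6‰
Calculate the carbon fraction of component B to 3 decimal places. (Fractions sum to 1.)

Let f_B and f_A be the unknown fractions; fractions sum to 1 so f_B + f_A = 0.784.
Mass balance: Σ fᵢ·δᵢ = δ_bulk ⇒ f_B·(-41.3) + f_A·(4.6) = -9.2 − (-4.234) = -4.966
Substitute f_A = 0.784 − f_B:
f_B·(-41.3 − 4.6) = -4.966 − 0.784×(4.6) = -8.573
f_B = -8.573 / -45.9 = 0.1868

0.187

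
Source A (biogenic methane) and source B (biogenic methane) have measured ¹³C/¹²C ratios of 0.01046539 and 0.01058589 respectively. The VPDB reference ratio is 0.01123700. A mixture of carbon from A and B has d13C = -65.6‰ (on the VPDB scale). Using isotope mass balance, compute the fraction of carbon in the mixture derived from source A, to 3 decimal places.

0.714

δ_A = (0.01046539/0.01123700 − 1)×1000 = (0.931333 − 1)×1000 = -68.667‰
δ_B = (0.01058589/0.01123700 − 1)×1000 = (0.942057 − 1)×1000 = -57.943‰
f_A = (δ_mix − δ_B)/(δ_A − δ_B) = (-65.6 − (-57.943))/(-68.667 − (-57.943))
f_A = -7.657 / -10.724 = 0.7140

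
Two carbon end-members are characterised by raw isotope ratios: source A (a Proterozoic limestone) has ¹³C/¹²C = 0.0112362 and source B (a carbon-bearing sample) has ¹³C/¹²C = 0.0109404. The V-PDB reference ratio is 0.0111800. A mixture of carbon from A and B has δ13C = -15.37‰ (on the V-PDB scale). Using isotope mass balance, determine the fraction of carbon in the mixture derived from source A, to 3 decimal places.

0.229

δ_A = (0.0112362/0.0111800 − 1)×1000 = (1.005027 − 1)×1000 = 5.027‰
δ_B = (0.0109404/0.0111800 − 1)×1000 = (0.978569 − 1)×1000 = -21.431‰
f_A = (δ_mix − δ_B)/(δ_A − δ_B) = (-15.37 − (-21.431))/(5.027 − (-21.431))
f_A = 6.061 / 26.458 = 0.2291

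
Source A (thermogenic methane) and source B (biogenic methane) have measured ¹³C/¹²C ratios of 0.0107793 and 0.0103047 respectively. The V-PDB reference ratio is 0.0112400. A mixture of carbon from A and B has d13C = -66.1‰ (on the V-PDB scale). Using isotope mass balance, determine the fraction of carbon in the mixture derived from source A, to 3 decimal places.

0.405

δ_A = (0.0107793/0.0112400 − 1)×1000 = (0.959012 − 1)×1000 = -40.988‰
δ_B = (0.0103047/0.0112400 − 1)×1000 = (0.916788 − 1)×1000 = -83.212‰
f_A = (δ_mix − δ_B)/(δ_A − δ_B) = (-66.1 − (-83.212))/(-40.988 − (-83.212))
f_A = 17.112 / 42.224 = 0.4053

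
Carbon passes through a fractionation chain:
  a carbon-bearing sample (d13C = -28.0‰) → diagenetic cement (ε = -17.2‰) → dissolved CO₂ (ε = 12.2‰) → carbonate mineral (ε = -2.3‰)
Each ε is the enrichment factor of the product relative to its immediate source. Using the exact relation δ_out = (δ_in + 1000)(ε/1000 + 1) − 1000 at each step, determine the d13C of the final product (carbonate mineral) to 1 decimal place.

-35.3‰

step 1: δ = (-28.00 + 1000)·(-17.2/1000 + 1) − 1000 = -44.72‰
step 2: δ = (-44.72 + 1000)·(12.2/1000 + 1) − 1000 = -33.06‰
step 3: δ = (-33.06 + 1000)·(-2.3/1000 + 1) − 1000 = -35.29‰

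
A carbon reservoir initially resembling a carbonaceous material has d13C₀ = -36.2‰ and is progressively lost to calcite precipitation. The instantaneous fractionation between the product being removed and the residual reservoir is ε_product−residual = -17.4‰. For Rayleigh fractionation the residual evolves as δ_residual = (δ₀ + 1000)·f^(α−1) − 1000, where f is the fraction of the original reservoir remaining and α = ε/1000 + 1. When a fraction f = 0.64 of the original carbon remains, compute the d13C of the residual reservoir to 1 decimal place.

Rayleigh residual: δ_res = (δ₀ + 1000)·f^(α−1) − 1000
α = ε/1000 + 1 = 0.98260, so α − 1 = -0.01740
f^(α−1) = 0.64^(-0.01740) = 1.007796
δ_res = (-36.2 + 1000) × 1.007796 − 1000 = 971.313 − 1000 = -28.69‰

-28.7‰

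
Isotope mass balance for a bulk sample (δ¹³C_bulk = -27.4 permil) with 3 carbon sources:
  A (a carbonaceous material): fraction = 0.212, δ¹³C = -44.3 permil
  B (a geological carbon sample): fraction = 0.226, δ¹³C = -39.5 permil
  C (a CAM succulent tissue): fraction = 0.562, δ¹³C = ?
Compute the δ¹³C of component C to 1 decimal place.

Isotope mass balance: δ_bulk = Σ fᵢ·δᵢ.
-27.4 = 0.212×(-44.3) + 0.226×(-39.5) + 0.562×δ_C
0.562·δ_C = -27.4 − (-18.319) = -9.081
δ_C = -9.081 / 0.562 = -16.16 permil

-16.2 permil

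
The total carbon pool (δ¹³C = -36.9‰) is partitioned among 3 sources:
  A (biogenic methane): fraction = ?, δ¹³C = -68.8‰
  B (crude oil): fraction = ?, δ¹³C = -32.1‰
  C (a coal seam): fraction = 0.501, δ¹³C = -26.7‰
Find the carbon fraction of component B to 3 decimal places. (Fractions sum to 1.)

Let f_B and f_A be the unknown fractions; fractions sum to 1 so f_B + f_A = 0.499.
Mass balance: Σ fᵢ·δᵢ = δ_bulk ⇒ f_B·(-32.1) + f_A·(-68.8) = -36.9 − (-13.377) = -23.523
Substitute f_A = 0.499 − f_B:
f_B·(-32.1 − -68.8) = -23.523 − 0.499×(-68.8) = 10.808
f_B = 10.808 / 36.7 = 0.2945

0.294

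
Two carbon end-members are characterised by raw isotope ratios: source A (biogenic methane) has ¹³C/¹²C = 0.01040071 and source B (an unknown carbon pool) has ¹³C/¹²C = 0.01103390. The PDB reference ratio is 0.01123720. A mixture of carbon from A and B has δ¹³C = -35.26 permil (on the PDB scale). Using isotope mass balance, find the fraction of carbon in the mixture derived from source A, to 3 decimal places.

δ_A = (0.01040071/0.01123720 − 1)×1000 = (0.925561 − 1)×1000 = -74.439 permil
δ_B = (0.01103390/0.01123720 − 1)×1000 = (0.981908 − 1)×1000 = -18.092 permil
f_A = (δ_mix − δ_B)/(δ_A − δ_B) = (-35.26 − (-18.092))/(-74.439 − (-18.092))
f_A = -17.168 / -56.348 = 0.3047

0.305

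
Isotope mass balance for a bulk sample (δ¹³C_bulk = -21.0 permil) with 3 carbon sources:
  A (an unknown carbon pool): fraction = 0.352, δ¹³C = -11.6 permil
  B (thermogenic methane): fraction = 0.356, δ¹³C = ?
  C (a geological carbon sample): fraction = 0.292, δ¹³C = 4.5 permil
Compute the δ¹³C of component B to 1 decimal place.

-51.2 permil

Isotope mass balance: δ_bulk = Σ fᵢ·δᵢ.
-21.0 = 0.352×(-11.6) + 0.356×δ_B + 0.292×(4.5)
0.356·δ_B = -21.0 − (-2.769) = -18.231
δ_B = -18.231 / 0.356 = -51.21 permil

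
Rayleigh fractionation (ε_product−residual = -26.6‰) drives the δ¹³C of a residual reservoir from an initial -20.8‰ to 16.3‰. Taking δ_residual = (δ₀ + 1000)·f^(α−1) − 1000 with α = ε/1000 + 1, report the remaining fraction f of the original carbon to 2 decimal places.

0.25

α − 1 = ε/1000 = -0.0266
(δ_res + 1000)/(δ₀ + 1000) = (16.3 + 1000)/(-20.8 + 1000) = 1016.3/979.2 = 1.037888
f = 1.037888^(1/-0.0266) = exp(ln(1.037888)/-0.0266) = exp(0.03719/-0.0266)
f = exp(-1.3980) = 0.2471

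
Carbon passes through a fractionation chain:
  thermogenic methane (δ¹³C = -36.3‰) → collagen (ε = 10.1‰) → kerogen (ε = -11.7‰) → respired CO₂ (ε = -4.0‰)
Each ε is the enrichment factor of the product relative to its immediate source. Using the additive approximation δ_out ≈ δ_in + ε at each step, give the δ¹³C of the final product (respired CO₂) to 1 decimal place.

step 1: δ ≈ -36.3 + (10.1) = -26.2‰
step 2: δ ≈ -26.2 + (-11.7) = -37.9‰
step 3: δ ≈ -37.9 + (-4.0) = -41.9‰

-41.9‰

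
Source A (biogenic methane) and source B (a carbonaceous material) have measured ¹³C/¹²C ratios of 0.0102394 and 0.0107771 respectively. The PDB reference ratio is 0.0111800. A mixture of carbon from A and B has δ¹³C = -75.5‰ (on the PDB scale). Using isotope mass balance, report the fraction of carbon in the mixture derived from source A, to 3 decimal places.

δ_A = (0.0102394/0.0111800 − 1)×1000 = (0.915868 − 1)×1000 = -84.132‰
δ_B = (0.0107771/0.0111800 − 1)×1000 = (0.963962 − 1)×1000 = -36.038‰
f_A = (δ_mix − δ_B)/(δ_A − δ_B) = (-75.5 − (-36.038))/(-84.132 − (-36.038))
f_A = -39.462 / -48.095 = 0.8205

0.821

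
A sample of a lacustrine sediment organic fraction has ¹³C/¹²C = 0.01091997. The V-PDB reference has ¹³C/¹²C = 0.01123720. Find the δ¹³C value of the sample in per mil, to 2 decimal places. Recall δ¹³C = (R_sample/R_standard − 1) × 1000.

-28.23 per mil

δ¹³C = (R_sample / R_standard − 1) × 1000
R_sample / R_standard = 0.01091997 / 0.01123720 = 0.971770
δ¹³C = (0.971770 − 1) × 1000 = -28.230 per mil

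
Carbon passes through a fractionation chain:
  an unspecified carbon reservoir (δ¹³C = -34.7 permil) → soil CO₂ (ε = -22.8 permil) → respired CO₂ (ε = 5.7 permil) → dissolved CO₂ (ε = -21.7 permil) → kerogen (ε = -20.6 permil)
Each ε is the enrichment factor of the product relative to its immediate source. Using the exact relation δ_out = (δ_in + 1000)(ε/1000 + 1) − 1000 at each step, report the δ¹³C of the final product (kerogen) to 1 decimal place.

-91.0 permil

step 1: δ = (-34.70 + 1000)·(-22.8/1000 + 1) − 1000 = -56.71 permil
step 2: δ = (-56.71 + 1000)·(5.7/1000 + 1) − 1000 = -51.33 permil
step 3: δ = (-51.33 + 1000)·(-21.7/1000 + 1) − 1000 = -71.92 permil
step 4: δ = (-71.92 + 1000)·(-20.6/1000 + 1) − 1000 = -91.04 permil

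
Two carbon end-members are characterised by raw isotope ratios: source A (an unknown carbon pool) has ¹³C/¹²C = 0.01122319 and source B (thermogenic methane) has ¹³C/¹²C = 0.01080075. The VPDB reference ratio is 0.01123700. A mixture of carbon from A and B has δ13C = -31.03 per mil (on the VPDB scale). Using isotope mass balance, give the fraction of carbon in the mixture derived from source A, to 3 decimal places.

δ_A = (0.01122319/0.01123700 − 1)×1000 = (0.998771 − 1)×1000 = -1.229 per mil
δ_B = (0.01080075/0.01123700 − 1)×1000 = (0.961177 − 1)×1000 = -38.823 per mil
f_A = (δ_mix − δ_B)/(δ_A − δ_B) = (-31.03 − (-38.823))/(-1.229 − (-38.823))
f_A = 7.793 / 37.594 = 0.2073

0.207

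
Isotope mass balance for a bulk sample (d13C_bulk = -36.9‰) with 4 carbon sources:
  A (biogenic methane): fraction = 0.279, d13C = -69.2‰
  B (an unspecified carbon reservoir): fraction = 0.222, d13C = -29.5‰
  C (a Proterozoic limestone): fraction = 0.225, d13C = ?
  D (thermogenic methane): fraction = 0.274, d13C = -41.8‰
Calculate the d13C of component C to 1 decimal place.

1.8‰

Isotope mass balance: δ_bulk = Σ fᵢ·δᵢ.
-36.9 = 0.279×(-69.2) + 0.222×(-29.5) + 0.225×δ_C + 0.274×(-41.8)
0.225·δ_C = -36.9 − (-37.309) = 0.409
δ_C = 0.409 / 0.225 = 1.82‰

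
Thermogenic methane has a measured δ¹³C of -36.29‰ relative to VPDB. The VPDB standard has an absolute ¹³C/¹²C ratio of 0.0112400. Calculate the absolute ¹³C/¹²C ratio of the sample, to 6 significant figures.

0.0108321

R_sample = R_standard × (δ¹³C/1000 + 1)
R_sample = 0.0112400 × (-36.29/1000 + 1) = 0.0112400 × 0.963710
R_sample = 0.0108321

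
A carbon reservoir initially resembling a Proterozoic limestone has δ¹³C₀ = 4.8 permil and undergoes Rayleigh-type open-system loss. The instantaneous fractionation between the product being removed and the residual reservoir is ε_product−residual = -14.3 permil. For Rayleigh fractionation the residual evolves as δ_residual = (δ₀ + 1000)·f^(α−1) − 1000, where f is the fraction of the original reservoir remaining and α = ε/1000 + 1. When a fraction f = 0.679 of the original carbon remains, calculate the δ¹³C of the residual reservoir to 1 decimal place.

Rayleigh residual: δ_res = (δ₀ + 1000)·f^(α−1) − 1000
α = ε/1000 + 1 = 0.98570, so α − 1 = -0.01430
f^(α−1) = 0.679^(-0.01430) = 1.005551
δ_res = (4.8 + 1000) × 1.005551 − 1000 = 1010.378 − 1000 = 10.38 permil

10.4 permil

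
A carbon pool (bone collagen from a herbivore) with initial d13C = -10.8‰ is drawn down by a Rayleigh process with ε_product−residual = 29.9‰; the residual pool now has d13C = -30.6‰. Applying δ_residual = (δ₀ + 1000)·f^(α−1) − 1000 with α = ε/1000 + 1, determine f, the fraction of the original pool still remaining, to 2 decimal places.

α − 1 = ε/1000 = 0.0299
(δ_res + 1000)/(δ₀ + 1000) = (-30.6 + 1000)/(-10.8 + 1000) = 969.4/989.2 = 0.979984
f = 0.979984^(1/0.0299) = exp(ln(0.979984)/0.0299) = exp(-0.02022/0.0299)
f = exp(-0.6762) = 0.5085

0.51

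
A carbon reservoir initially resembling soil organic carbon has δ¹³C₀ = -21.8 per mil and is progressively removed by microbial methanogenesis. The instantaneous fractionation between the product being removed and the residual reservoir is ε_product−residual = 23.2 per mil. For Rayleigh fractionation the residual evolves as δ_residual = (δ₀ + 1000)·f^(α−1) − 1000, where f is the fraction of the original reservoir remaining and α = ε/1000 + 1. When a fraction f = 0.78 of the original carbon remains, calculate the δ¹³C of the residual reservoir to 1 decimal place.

-27.4 per mil

Rayleigh residual: δ_res = (δ₀ + 1000)·f^(α−1) − 1000
α = ε/1000 + 1 = 1.02320, so α − 1 = 0.02320
f^(α−1) = 0.78^(0.02320) = 0.994252
δ_res = (-21.8 + 1000) × 0.994252 − 1000 = 972.578 − 1000 = -27.42 per mil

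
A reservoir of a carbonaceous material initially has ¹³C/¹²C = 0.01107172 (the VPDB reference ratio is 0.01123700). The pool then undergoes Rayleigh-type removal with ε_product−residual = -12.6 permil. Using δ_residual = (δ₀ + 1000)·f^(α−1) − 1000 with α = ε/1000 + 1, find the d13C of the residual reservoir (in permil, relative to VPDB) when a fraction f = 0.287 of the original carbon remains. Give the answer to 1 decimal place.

0.9 permil

δ₀ = (0.01107172/0.01123700 − 1)×1000 = (0.985291 − 1)×1000 = -14.709 permil
α − 1 = ε/1000 = -0.0126
f^(α−1) = 0.287^(-0.0126) = 1.015853
δ_res = (-14.709 + 1000) × 1.015853 − 1000 = 1000.911 − 1000 = 0.91 permil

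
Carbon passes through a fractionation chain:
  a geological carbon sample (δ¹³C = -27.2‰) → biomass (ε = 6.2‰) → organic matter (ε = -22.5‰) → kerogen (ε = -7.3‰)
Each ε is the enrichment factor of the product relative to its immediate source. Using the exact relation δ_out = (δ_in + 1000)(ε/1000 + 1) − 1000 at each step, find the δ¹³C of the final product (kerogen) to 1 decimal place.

step 1: δ = (-27.20 + 1000)·(6.2/1000 + 1) − 1000 = -21.17‰
step 2: δ = (-21.17 + 1000)·(-22.5/1000 + 1) − 1000 = -43.19‰
step 3: δ = (-43.19 + 1000)·(-7.3/1000 + 1) − 1000 = -50.18‰

-50.2‰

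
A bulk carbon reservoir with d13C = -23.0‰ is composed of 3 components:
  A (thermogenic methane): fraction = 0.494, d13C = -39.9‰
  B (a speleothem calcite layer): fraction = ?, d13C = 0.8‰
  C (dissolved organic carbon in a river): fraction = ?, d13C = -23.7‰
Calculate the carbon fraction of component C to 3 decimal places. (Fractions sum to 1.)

0.151

Let f_C and f_B be the unknown fractions; fractions sum to 1 so f_C + f_B = 0.506.
Mass balance: Σ fᵢ·δᵢ = δ_bulk ⇒ f_C·(-23.7) + f_B·(0.8) = -23.0 − (-19.711) = -3.289
Substitute f_B = 0.506 − f_C:
f_C·(-23.7 − 0.8) = -3.289 − 0.506×(0.8) = -3.694
f_C = -3.694 / -24.5 = 0.1508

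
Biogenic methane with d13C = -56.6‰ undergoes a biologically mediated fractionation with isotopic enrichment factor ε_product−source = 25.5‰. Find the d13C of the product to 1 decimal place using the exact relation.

Exactly, δ_product = (δ_source + 1000)·(ε/1000 + 1) − 1000.
δ_product = (-56.6 + 1000) × (25.5/1000 + 1) − 1000
δ_product = -32.54‰

-32.5‰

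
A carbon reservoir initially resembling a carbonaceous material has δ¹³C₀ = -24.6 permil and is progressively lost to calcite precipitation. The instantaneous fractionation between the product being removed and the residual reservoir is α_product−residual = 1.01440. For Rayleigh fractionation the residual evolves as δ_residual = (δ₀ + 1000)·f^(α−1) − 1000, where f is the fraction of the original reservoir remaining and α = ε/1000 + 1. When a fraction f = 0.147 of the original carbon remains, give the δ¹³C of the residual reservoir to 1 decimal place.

-51.2 permil

Rayleigh residual: δ_res = (δ₀ + 1000)·f^(α−1) − 1000
α − 1 = 0.01440
f^(α−1) = 0.147^(0.01440) = 0.972768
δ_res = (-24.6 + 1000) × 0.972768 − 1000 = 948.838 − 1000 = -51.16 permil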